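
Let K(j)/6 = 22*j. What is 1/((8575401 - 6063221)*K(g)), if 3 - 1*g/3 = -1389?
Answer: 1/1384794005760 ≈ 7.2213e-13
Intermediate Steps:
g = 4176 (g = 9 - 3*(-1389) = 9 + 4167 = 4176)
K(j) = 132*j (K(j) = 6*(22*j) = 132*j)
1/((8575401 - 6063221)*K(g)) = 1/((8575401 - 6063221)*((132*4176))) = 1/(2512180*551232) = (1/2512180)*(1/551232) = 1/1384794005760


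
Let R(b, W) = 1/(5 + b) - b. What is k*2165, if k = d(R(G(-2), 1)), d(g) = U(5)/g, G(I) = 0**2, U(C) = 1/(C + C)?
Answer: 2165/2 ≈ 1082.5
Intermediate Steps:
U(C) = 1/(2*C)
G(I) = 0
d(g) = 1/(10*g) (d(g) = ((1/2)/5)/g = ((1/2)*(1/5))/g = 1/(10*g))
k = 1/2 (k = 1/(10*(((1 - 1*0**2 - 5*0)/(5 + 0)))) = 1/(10*(((1 - 1*0 + 0)/5))) = 1/(10*(((1 + 0 + 0)/5))) = 1/(10*(((1/5)*1))) = 1/(10*(1/5)) = (1/10)*5 = 1/2 ≈ 0.50000)
k*2165 = (1/2)*2165 = 2165/2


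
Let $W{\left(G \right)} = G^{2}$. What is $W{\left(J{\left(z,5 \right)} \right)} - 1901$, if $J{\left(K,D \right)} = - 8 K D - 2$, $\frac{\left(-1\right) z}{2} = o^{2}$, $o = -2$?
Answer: $99223$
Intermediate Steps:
$z = -8$ ($z = - 2 \left(-2\right)^{2} = \left(-2\right) 4 = -8$)
$J{\left(K,D \right)} = -2 - 8 D K$ ($J{\left(K,D \right)} = - 8 D K - 2 = -2 - 8 D K$)
$W{\left(J{\left(z,5 \right)} \right)} - 1901 = \left(-2 - 40 \left(-8\right)\right)^{2} - 1901 = \left(-2 + 320\right)^{2} - 1901 = 318^{2} - 1901 = 101124 - 1901 = 99223$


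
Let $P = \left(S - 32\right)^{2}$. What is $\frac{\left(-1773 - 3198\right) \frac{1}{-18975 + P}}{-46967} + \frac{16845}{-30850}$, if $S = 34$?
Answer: $- \frac{3001846585203}{5497537604690} \approx -0.54603$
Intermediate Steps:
$P = 4$ ($P = \left(34 - 32\right)^{2} = 2^{2} = 4$)
$\frac{\left(-1773 - 3198\right) \frac{1}{-18975 + P}}{-46967} + \frac{16845}{-30850} = \frac{\left(-1773 - 3198\right) \frac{1}{-18975 + 4}}{-46967} + \frac{16845}{-30850} = \frac{-1773 - 3198}{-18971} \left(- \frac{1}{46967}\right) + 16845 \left(- \frac{1}{30850}\right) = \left(-4971\right) \left(- \frac{1}{18971}\right) \left(- \frac{1}{46967}\right) - \frac{3369}{6170} = \frac{4971}{18971} \left(- \frac{1}{46967}\right) - \frac{3369}{6170} = - \frac{4971}{891010957} - \frac{3369}{6170} = - \frac{3001846585203}{5497537604690}$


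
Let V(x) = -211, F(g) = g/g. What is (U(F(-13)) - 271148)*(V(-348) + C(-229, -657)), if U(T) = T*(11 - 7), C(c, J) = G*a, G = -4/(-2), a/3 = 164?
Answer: -209594312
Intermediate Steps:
a = 492 (a = 3*164 = 492)
G = 2 (G = -4*(-½) = 2)
F(g) = 1
C(c, J) = 984 (C(c, J) = 2*492 = 984)
U(T) = 4*T (U(T) = T*4 = 4*T)
(U(F(-13)) - 271148)*(V(-348) + C(-229, -657)) = (4*1 - 271148)*(-211 + 984) = (4 - 271148)*773 = -271144*773 = -209594312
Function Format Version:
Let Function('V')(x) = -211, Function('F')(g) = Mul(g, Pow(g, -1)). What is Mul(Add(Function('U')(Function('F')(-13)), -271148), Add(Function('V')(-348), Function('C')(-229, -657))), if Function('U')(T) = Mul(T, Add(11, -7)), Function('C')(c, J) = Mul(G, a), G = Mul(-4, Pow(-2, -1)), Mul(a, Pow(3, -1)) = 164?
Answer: -209594312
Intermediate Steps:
a = 492 (a = Mul(3, 164) = 492)
G = 2 (G = Mul(-4, Rational(-1, 2)) = 2)
Function('F')(g) = 1
Function('C')(c, J) = 984 (Function('C')(c, J) = Mul(2, 492) = 984)
Function('U')(T) = Mul(4, T) (Function('U')(T) = Mul(T, 4) = Mul(4, T))
Mul(Add(Function('U')(Function('F')(-13)), -271148), Add(Function('V')(-348), Function('C')(-229, -657))) = Mul(Add(Mul(4, 1), -271148), Add(-211, 984)) = Mul(Add(4, -271148), 773) = Mul(-271144, 773) = -209594312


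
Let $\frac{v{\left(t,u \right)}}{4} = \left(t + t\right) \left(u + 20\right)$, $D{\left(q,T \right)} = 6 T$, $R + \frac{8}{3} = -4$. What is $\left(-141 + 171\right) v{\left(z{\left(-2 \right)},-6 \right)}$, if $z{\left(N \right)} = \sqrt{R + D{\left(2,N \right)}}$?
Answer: $2240 i \sqrt{42} \approx 14517.0 i$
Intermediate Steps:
$R = - \frac{20}{3}$ ($R = - \frac{8}{3} - 4 = - \frac{20}{3} \approx -6.6667$)
$z{\left(N \right)} = \sqrt{- \frac{20}{3} + 6 N}$
$v{\left(t,u \right)} = 8 t \left(20 + u\right)$ ($v{\left(t,u \right)} = 4 \left(t + t\right) \left(u + 20\right) = 4 \cdot 2 t \left(20 + u\right) = 8 t \left(20 + u\right)$)
$\left(-141 + 171\right) v{\left(z{\left(-2 \right)},-6 \right)} = \left(-141 + 171\right) 8 \frac{\sqrt{-60 + 54 \left(-2\right)}}{3} \left(20 - 6\right) = 30 \cdot 8 \frac{\sqrt{-60 - 108}}{3} \cdot 14 = 30 \cdot 8 \frac{\sqrt{-168}}{3} \cdot 14 = 30 \cdot 8 \frac{2 i \sqrt{42}}{3} \cdot 14 = 30 \frac{224 i \sqrt{42}}{3} = 2240 i \sqrt{42}$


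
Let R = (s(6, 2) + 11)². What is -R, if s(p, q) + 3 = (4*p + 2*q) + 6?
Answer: -1764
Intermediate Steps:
s(p, q) = 3 + 2*q + 4*p (s(p, q) = -3 + ((4*p + 2*q) + 6) = -3 + ((2*q + 4*p) + 6) = -3 + (6 + 2*q + 4*p) = 3 + 2*q + 4*p)
R = 1764 (R = ((3 + 2*2 + 4*6) + 11)² = ((3 + 4 + 24) + 11)² = (31 + 11)² = 42² = 1764)
-R = -1*1764 = -1764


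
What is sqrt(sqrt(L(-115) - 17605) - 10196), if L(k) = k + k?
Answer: sqrt(-10196 + I*sqrt(17835)) ≈ 0.6613 + 100.98*I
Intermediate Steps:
L(k) = 2*k
sqrt(sqrt(L(-115) - 17605) - 10196) = sqrt(sqrt(2*(-115) - 17605) - 10196) = sqrt(sqrt(-230 - 17605) - 10196) = sqrt(sqrt(-17835) - 10196) = sqrt(I*sqrt(17835) - 10196) = sqrt(-10196 + I*sqrt(17835))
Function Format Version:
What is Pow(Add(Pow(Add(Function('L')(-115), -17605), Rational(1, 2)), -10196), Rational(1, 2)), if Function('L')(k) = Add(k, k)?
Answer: Pow(Add(-10196, Mul(I, Pow(17835, Rational(1, 2)))), Rational(1, 2)) ≈ Add(0.6613, Mul(100.98, I))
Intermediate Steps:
Function('L')(k) = Mul(2, k)
Pow(Add(Pow(Add(Function('L')(-115), -17605), Rational(1, 2)), -10196), Rational(1, 2)) = Pow(Add(Pow(Add(Mul(2, -115), -17605), Rational(1, 2)), -10196), Rational(1, 2)) = Pow(Add(Pow(Add(-230, -17605), Rational(1, 2)), -10196), Rational(1, 2)) = Pow(Add(Pow(-17835, Rational(1, 2)), -10196), Rational(1, 2)) = Pow(Add(Mul(I, Pow(17835, Rational(1, 2))), -10196), Rational(1, 2)) = Pow(Add(-10196, Mul(I, Pow(17835, Rational(1, 2)))), Rational(1, 2))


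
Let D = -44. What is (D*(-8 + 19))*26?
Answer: -12584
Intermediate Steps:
(D*(-8 + 19))*26 = -44*(-8 + 19)*26 = -44*11*26 = -484*26 = -12584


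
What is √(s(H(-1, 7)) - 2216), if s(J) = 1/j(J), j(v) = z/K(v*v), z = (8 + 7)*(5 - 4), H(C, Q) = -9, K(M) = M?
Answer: I*√55265/5 ≈ 47.017*I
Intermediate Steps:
z = 15 (z = 15*1 = 15)
j(v) = 15/v² (j(v) = 15/((v*v)) = 15/(v²) = 15/v²)
s(J) = J²/15 (s(J) = 1/(15/J²) = J²/15)
√(s(H(-1, 7)) - 2216) = √((1/15)*(-9)² - 2216) = √((1/15)*81 - 2216) = √(27/5 - 2216) = √(-11053/5) = I*√55265/5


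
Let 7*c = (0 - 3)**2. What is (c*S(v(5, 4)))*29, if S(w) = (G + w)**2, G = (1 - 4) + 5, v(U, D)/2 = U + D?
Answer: 104400/7 ≈ 14914.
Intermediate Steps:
v(U, D) = 2*D + 2*U (v(U, D) = 2*(U + D) = 2*(D + U) = 2*D + 2*U)
c = 9/7 (c = (0 - 3)**2/7 = (1/7)*(-3)**2 = (1/7)*9 = 9/7 ≈ 1.2857)
G = 2 (G = -3 + 5 = 2)
S(w) = (2 + w)**2
(c*S(v(5, 4)))*29 = (9*(2 + (2*4 + 2*5))**2/7)*29 = (9*(2 + (8 + 10))**2/7)*29 = (9*(2 + 18)**2/7)*29 = ((9/7)*20**2)*29 = ((9/7)*400)*29 = (3600/7)*29 = 104400/7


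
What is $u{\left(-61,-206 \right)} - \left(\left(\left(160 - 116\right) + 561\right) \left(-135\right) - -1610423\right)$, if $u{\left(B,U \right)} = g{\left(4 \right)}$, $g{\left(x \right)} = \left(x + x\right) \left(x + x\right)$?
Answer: $-1528684$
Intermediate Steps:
$g{\left(x \right)} = 4 x^{2}$ ($g{\left(x \right)} = 2 x 2 x = 4 x^{2}$)
$u{\left(B,U \right)} = 64$ ($u{\left(B,U \right)} = 4 \cdot 4^{2} = 4 \cdot 16 = 64$)
$u{\left(-61,-206 \right)} - \left(\left(\left(160 - 116\right) + 561\right) \left(-135\right) - -1610423\right) = 64 - \left(\left(\left(160 - 116\right) + 561\right) \left(-135\right) - -1610423\right) = 64 - \left(\left(\left(160 - 116\right) + 561\right) \left(-135\right) + 1610423\right) = 64 - \left(\left(44 + 561\right) \left(-135\right) + 1610423\right) = 64 - \left(605 \left(-135\right) + 1610423\right) = 64 - \left(-81675 + 1610423\right) = 64 - 1528748 = -1528684$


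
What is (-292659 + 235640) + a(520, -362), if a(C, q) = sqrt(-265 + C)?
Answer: -57019 + sqrt(255) ≈ -57003.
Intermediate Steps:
(-292659 + 235640) + a(520, -362) = (-292659 + 235640) + sqrt(-265 + 520) = -57019 + sqrt(255)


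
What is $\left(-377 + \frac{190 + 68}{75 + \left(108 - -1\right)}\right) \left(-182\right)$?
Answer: $\frac{3144505}{46} \approx 68359.0$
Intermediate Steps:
$\left(-377 + \frac{190 + 68}{75 + \left(108 - -1\right)}\right) \left(-182\right) = \left(-377 + \frac{258}{75 + \left(108 + 1\right)}\right) \left(-182\right) = \left(-377 + \frac{258}{75 + 109}\right) \left(-182\right) = \left(-377 + \frac{258}{184}\right) \left(-182\right) = \left(-377 + 258 \cdot \frac{1}{184}\right) \left(-182\right) = \left(-377 + \frac{129}{92}\right) \left(-182\right) = \left(- \frac{34555}{92}\right) \left(-182\right) = \frac{3144505}{46}$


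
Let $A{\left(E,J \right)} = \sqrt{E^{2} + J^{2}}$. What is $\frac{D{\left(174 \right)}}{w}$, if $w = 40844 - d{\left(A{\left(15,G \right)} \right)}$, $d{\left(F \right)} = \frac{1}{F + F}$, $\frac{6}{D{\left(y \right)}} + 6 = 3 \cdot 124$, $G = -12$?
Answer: $\frac{60285744}{150200966604035} + \frac{6 \sqrt{41}}{150200966604035} \approx 4.0137 \cdot 10^{-7}$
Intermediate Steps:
$D{\left(y \right)} = \frac{1}{61}$ ($D{\left(y \right)} = \frac{6}{-6 + 3 \cdot 124} = \frac{6}{-6 + 372} = \frac{6}{366} = 6 \cdot \frac{1}{366} = \frac{1}{61}$)
$d{\left(F \right)} = \frac{1}{2 F}$
$w = 40844 - \frac{\sqrt{41}}{246}$ ($w = 40844 - \frac{1}{2 \sqrt{15^{2} + \left(-12\right)^{2}}} = 40844 - \frac{1}{2 \sqrt{225 + 144}} = 40844 - \frac{1}{2 \sqrt{369}} = 40844 - \frac{1}{2 \cdot 3 \sqrt{41}} = 40844 - \frac{\frac{1}{123} \sqrt{41}}{2} = 40844 - \frac{\sqrt{41}}{246} \approx 40844.0$)
$\frac{D{\left(174 \right)}}{w} = \frac{1}{61 \left(40844 - \frac{\sqrt{41}}{246}\right)}$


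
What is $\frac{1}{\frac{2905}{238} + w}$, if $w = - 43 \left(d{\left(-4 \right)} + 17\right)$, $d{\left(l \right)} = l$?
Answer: $- \frac{34}{18591} \approx -0.0018288$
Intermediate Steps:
$w = -559$ ($w = - 43 \left(-4 + 17\right) = \left(-43\right) 13 = -559$)
$\frac{1}{\frac{2905}{238} + w} = \frac{1}{\frac{2905}{238} - 559} = \frac{1}{2905 \cdot \frac{1}{238} - 559} = \frac{1}{\frac{415}{34} - 559} = \frac{1}{- \frac{18591}{34}} = - \frac{34}{18591}$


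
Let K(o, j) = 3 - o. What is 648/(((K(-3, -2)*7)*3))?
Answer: 36/7 ≈ 5.1429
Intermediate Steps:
648/(((K(-3, -2)*7)*3)) = 648/((((3 - 1*(-3))*7)*3)) = 648/((((3 + 3)*7)*3)) = 648/(((6*7)*3)) = 648/((42*3)) = 648/126 = 648*(1/126) = 36/7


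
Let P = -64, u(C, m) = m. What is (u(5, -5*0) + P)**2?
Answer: 4096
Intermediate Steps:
(u(5, -5*0) + P)**2 = (-5*0 - 64)**2 = (0 - 64)**2 = (-64)**2 = 4096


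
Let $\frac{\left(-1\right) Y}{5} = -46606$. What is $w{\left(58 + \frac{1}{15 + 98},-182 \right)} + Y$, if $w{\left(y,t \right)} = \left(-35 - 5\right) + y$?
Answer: $\frac{26334425}{113} \approx 2.3305 \cdot 10^{5}$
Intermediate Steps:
$w{\left(y,t \right)} = -40 + y$
$Y = 233030$ ($Y = \left(-5\right) \left(-46606\right) = 233030$)
$w{\left(58 + \frac{1}{15 + 98},-182 \right)} + Y = \left(-40 + \left(58 + \frac{1}{15 + 98}\right)\right) + 233030 = \left(-40 + \left(58 + \frac{1}{113}\right)\right) + 233030 = \left(-40 + \frac{6555}{113}\right) + 233030 = \frac{2035}{113} + 233030 = \frac{26334425}{113}$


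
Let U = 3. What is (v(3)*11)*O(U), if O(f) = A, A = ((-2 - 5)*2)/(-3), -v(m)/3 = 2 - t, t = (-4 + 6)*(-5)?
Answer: -1848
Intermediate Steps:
t = -10 (t = 2*(-5) = -10)
v(m) = -36 (v(m) = -3*(2 - 1*(-10)) = -3*(2 + 10) = -3*12 = -36)
A = 14/3 (A = -7*2*(-⅓) = -14*(-⅓) = 14/3 ≈ 4.6667)
O(f) = 14/3
(v(3)*11)*O(U) = -36*11*(14/3) = -396*14/3 = -1848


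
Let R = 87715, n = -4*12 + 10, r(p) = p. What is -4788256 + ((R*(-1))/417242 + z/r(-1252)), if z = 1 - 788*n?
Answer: -1250667607295387/261193492 ≈ -4.7883e+6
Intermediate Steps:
n = -38 (n = -48 + 10 = -38)
z = 29945 (z = 1 - 788*(-38) = 1 + 29944 = 29945)
-4788256 + ((R*(-1))/417242 + z/r(-1252)) = -4788256 + ((87715*(-1))/417242 + 29945/(-1252)) = -4788256 + (-87715*1/417242 + 29945*(-1/1252)) = -4788256 + (-87715/417242 - 29945/1252) = -4788256 - 6302065435/261193492 = -1250667607295387/261193492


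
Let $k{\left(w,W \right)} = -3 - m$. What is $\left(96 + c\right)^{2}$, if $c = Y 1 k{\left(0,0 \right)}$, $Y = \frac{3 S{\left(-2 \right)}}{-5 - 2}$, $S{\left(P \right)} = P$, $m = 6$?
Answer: $\frac{381924}{49} \approx 7794.4$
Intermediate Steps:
$k{\left(w,W \right)} = -9$ ($k{\left(w,W \right)} = -3 - 6 = -9$)
$Y = \frac{6}{7}$ ($Y = \frac{3 \left(-2\right)}{-5 - 2} = - \frac{6}{-7} = \left(-6\right) \left(- \frac{1}{7}\right) = \frac{6}{7} \approx 0.85714$)
$c = - \frac{54}{7}$ ($c = \frac{6}{7} \cdot 1 \left(-9\right) = \frac{6}{7} \left(-9\right) = - \frac{54}{7} \approx -7.7143$)
$\left(96 + c\right)^{2} = \left(96 - \frac{54}{7}\right)^{2} = \left(\frac{618}{7}\right)^{2} = \frac{381924}{49}$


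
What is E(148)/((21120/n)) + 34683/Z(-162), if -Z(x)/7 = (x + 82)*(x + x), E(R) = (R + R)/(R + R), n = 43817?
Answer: 2506129/1330560 ≈ 1.8835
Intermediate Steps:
E(R) = 1 (E(R) = (2*R)/((2*R)) = (2*R)*(1/(2*R)) = 1)
Z(x) = -14*x*(82 + x) (Z(x) = -7*(x + 82)*(x + x) = -7*(82 + x)*2*x = -14*x*(82 + x))
E(148)/((21120/n)) + 34683/Z(-162) = 1/(21120/43817) + 34683/((-14*(-162)*(82 - 162))) = 1/(21120*(1/43817)) + 34683/((-14*(-162)*(-80))) = 1/(21120/43817) + 34683/(-181440) = 1*(43817/21120) + 34683*(-1/181440) = 43817/21120 - 11561/60480 = 2506129/1330560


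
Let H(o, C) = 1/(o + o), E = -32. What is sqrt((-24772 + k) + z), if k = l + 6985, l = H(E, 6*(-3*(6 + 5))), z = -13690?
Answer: 11*I*sqrt(16649)/8 ≈ 177.42*I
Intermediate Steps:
H(o, C) = 1/(2*o)
l = -1/64 (l = (1/2)/(-32) = (1/2)*(-1/32) = -1/64 ≈ -0.015625)
k = 447039/64 (k = -1/64 + 6985 = 447039/64 ≈ 6985.0)
sqrt((-24772 + k) + z) = sqrt((-24772 + 447039/64) - 13690) = sqrt(-1138369/64 - 13690) = sqrt(-2014529/64) = 11*I*sqrt(16649)/8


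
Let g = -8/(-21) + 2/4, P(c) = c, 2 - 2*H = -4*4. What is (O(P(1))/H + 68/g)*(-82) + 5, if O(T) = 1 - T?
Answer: -234007/37 ≈ -6324.5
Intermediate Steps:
H = 9 (H = 1 - (-2)*4 = 1 - ½*(-16) = 1 + 8 = 9)
g = 37/42 (g = -8*(-1/21) + 2*(¼) = 8/21 + ½ = 37/42 ≈ 0.88095)
(O(P(1))/H + 68/g)*(-82) + 5 = ((1 - 1*1)/9 + 68/(37/42))*(-82) + 5 = ((1 - 1)*(⅑) + 68*(42/37))*(-82) + 5 = (0*(⅑) + 2856/37)*(-82) + 5 = (0 + 2856/37)*(-82) + 5 = (2856/37)*(-82) + 5 = -234192/37 + 5 = -234007/37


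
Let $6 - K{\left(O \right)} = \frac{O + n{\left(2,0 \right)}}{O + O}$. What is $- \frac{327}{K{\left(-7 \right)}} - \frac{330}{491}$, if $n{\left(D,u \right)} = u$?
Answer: $- \frac{324744}{5401} \approx -60.127$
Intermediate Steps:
$K{\left(O \right)} = \frac{11}{2}$ ($K{\left(O \right)} = 6 - \frac{O + 0}{O + O} = 6 - \frac{O}{2 O} = 6 - O \frac{1}{2 O} = 6 - \frac{1}{2} = \frac{11}{2}$)
$- \frac{327}{K{\left(-7 \right)}} - \frac{330}{491} = - \frac{327}{\frac{11}{2}} - \frac{330}{491} = \left(-327\right) \frac{2}{11} - \frac{330}{491} = - \frac{654}{11} - \frac{330}{491} = - \frac{324744}{5401}$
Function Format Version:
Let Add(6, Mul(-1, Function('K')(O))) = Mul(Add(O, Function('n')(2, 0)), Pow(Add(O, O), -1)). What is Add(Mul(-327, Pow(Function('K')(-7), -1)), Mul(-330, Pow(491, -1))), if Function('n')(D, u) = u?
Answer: Rational(-324744, 5401) ≈ -60.127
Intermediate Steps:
Function('K')(O) = Rational(11, 2) (Function('K')(O) = Add(6, Mul(-1, Mul(Add(O, 0), Pow(Add(O, O), -1)))) = Add(6, Mul(-1, Mul(O, Pow(Mul(2, O), -1)))) = Add(6, Mul(-1, Mul(O, Mul(Rational(1, 2), Pow(O, -1))))) = Add(6, Mul(-1, Rational(1, 2))) = Add(6, Rational(-1, 2)) = Rational(11, 2))
Add(Mul(-327, Pow(Function('K')(-7), -1)), Mul(-330, Pow(491, -1))) = Add(Mul(-327, Pow(Rational(11, 2), -1)), Mul(-330, Pow(491, -1))) = Add(Mul(-327, Rational(2, 11)), Mul(-330, Rational(1, 491))) = Add(Rational(-654, 11), Rational(-330, 491)) = Rational(-324744, 5401)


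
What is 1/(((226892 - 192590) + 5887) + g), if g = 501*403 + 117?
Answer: 1/242209 ≈ 4.1287e-6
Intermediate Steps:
g = 202020 (g = 201903 + 117 = 202020)
1/(((226892 - 192590) + 5887) + g) = 1/(((226892 - 192590) + 5887) + 202020) = 1/((34302 + 5887) + 202020) = 1/(40189 + 202020) = 1/242209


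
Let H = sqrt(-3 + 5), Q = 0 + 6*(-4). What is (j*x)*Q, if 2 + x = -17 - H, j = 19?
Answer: 8664 + 456*sqrt(2) ≈ 9308.9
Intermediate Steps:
Q = -24 (Q = 0 - 24 = -24)
H = sqrt(2) ≈ 1.4142
x = -19 - sqrt(2) (x = -2 + (-17 - sqrt(2)) = -19 - sqrt(2) ≈ -20.414)
(j*x)*Q = (19*(-19 - sqrt(2)))*(-24) = (-361 - 19*sqrt(2))*(-24) = 8664 + 456*sqrt(2)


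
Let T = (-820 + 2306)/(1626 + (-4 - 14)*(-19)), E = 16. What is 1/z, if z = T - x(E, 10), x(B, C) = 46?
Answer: -984/44521 ≈ -0.022102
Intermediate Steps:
T = 743/984 (T = 1486/(1626 - 18*(-19)) = 1486/(1626 + 342) = 1486/1968 = 1486*(1/1968) = 743/984 ≈ 0.75508)
z = -44521/984 (z = 743/984 - 1*46 = 743/984 - 46 = -44521/984 ≈ -45.245)
1/z = 1/(-44521/984) = -984/44521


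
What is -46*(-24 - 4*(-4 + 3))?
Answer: 920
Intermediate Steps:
-46*(-24 - 4*(-4 + 3)) = -46*(-24 - 4*(-1)) = -46*(-24 + 4) = -46*(-20) = 920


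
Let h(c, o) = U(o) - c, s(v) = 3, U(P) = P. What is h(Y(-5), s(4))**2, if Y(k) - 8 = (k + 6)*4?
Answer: 81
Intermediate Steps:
Y(k) = 32 + 4*k (Y(k) = 8 + (k + 6)*4 = 8 + (6 + k)*4 = 8 + (24 + 4*k) = 32 + 4*k)
h(c, o) = o - c
h(Y(-5), s(4))**2 = (3 - (32 + 4*(-5)))**2 = (3 - (32 - 20))**2 = (3 - 1*12)**2 = (3 - 12)**2 = (-9)**2 = 81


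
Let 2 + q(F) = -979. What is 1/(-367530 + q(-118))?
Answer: -1/368511 ≈ -2.7136e-6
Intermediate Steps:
q(F) = -981 (q(F) = -2 - 979 = -981)
1/(-367530 + q(-118)) = 1/(-367530 - 981) = 1/(-368511) = -1/368511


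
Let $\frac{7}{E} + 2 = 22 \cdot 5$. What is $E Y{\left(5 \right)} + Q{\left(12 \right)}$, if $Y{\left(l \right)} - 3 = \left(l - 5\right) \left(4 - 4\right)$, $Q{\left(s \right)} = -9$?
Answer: $- \frac{317}{36} \approx -8.8056$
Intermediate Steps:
$Y{\left(l \right)} = 3$ ($Y{\left(l \right)} = 3 + \left(l - 5\right) \left(4 - 4\right) = 3 + \left(-5 + l\right) 0 = 3 + 0 = 3$)
$E = \frac{7}{108}$ ($E = \frac{7}{-2 + 22 \cdot 5} = \frac{7}{-2 + 110} = \frac{7}{108} \approx 0.064815$)
$E Y{\left(5 \right)} + Q{\left(12 \right)} = \frac{7}{108} \cdot 3 - 9 = \frac{7}{36} - 9 = - \frac{317}{36}$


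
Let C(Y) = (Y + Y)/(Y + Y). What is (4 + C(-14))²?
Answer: 25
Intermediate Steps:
C(Y) = 1 (C(Y) = (2*Y)/((2*Y)) = (2*Y)*(1/(2*Y)) = 1)
(4 + C(-14))² = (4 + 1)² = 5² = 25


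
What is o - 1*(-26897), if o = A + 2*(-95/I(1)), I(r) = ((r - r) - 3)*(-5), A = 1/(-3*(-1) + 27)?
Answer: 806531/30 ≈ 26884.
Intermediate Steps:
A = 1/30 (A = 1/(3 + 27) = 1/30 ≈ 0.033333)
I(r) = 15 (I(r) = (0 - 3)*(-5) = -3*(-5) = 15)
o = -379/30 (o = 1/30 + 2*(-95/15) = 1/30 + 2*(-95*1/15) = 1/30 + 2*(-19/3) = 1/30 - 38/3 = -379/30 ≈ -12.633)
o - 1*(-26897) = -379/30 - 1*(-26897) = -379/30 + 26897 = 806531/30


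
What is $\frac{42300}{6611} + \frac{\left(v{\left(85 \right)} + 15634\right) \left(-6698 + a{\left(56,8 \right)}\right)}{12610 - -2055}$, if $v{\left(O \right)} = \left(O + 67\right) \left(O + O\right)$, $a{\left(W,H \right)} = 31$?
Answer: $- \frac{1827368492038}{96950315} \approx -18849.0$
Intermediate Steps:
$v{\left(O \right)} = 2 O \left(67 + O\right)$ ($v{\left(O \right)} = \left(67 + O\right) 2 O = 2 O \left(67 + O\right)$)
$\frac{42300}{6611} + \frac{\left(v{\left(85 \right)} + 15634\right) \left(-6698 + a{\left(56,8 \right)}\right)}{12610 - -2055} = \frac{42300}{6611} + \frac{\left(2 \cdot 85 \left(67 + 85\right) + 15634\right) \left(-6698 + 31\right)}{12610 - -2055} = 42300 \cdot \frac{1}{6611} + \frac{\left(2 \cdot 85 \cdot 152 + 15634\right) \left(-6667\right)}{12610 + 2055} = \frac{42300}{6611} + \frac{\left(25840 + 15634\right) \left(-6667\right)}{14665} = \frac{42300}{6611} + 41474 \left(-6667\right) \frac{1}{14665} = \frac{42300}{6611} - \frac{276507158}{14665} = - \frac{1827368492038}{96950315}$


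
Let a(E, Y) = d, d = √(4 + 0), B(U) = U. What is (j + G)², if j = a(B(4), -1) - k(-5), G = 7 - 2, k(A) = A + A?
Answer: 289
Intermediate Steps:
k(A) = 2*A
d = 2 (d = √4 = 2)
a(E, Y) = 2
G = 5
j = 12 (j = 2 - 2*(-5) = 2 - 1*(-10) = 2 + 10 = 12)
(j + G)² = (12 + 5)² = 17² = 289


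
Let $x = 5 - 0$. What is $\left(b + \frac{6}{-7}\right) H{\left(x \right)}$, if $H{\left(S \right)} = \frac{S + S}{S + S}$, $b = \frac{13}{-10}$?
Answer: $- \frac{151}{70} \approx -2.1571$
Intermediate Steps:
$b = - \frac{13}{10}$ ($b = 13 \left(- \frac{1}{10}\right) = - \frac{13}{10} \approx -1.3$)
$x = 5$ ($x = 5 + 0 = 5$)
$H{\left(S \right)} = 1$ ($H{\left(S \right)} = \frac{2 S}{2 S} = 2 S \frac{1}{2 S} = 1$)
$\left(b + \frac{6}{-7}\right) H{\left(x \right)} = \left(- \frac{13}{10} + \frac{6}{-7}\right) 1 = \left(- \frac{13}{10} + 6 \left(- \frac{1}{7}\right)\right) 1 = \left(- \frac{13}{10} - \frac{6}{7}\right) 1 = \left(- \frac{151}{70}\right) 1 = - \frac{151}{70}$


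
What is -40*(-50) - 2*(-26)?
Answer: 2052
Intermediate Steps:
-40*(-50) - 2*(-26) = 2000 + 52 = 2052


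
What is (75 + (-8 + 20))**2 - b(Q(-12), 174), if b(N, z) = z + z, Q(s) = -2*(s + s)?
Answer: 7221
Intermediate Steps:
Q(s) = -4*s
b(N, z) = 2*z
(75 + (-8 + 20))**2 - b(Q(-12), 174) = (75 + (-8 + 20))**2 - 2*174 = (75 + 12)**2 - 1*348 = 87**2 - 348 = 7569 - 348 = 7221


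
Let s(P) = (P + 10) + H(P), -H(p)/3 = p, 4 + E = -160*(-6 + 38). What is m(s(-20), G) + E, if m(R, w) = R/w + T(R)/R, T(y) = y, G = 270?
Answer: -138316/27 ≈ -5122.8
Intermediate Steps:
E = -5124 (E = -4 - 160*(-6 + 38) = -4 - 160*32 = -4 - 5120 = -5124)
H(p) = -3*p
s(P) = 10 - 2*P (s(P) = (P + 10) - 3*P = (10 + P) - 3*P = 10 - 2*P)
m(R, w) = 1 + R/w (m(R, w) = R/w + R/R = R/w + 1 = 1 + R/w)
m(s(-20), G) + E = ((10 - 2*(-20)) + 270)/270 - 5124 = ((10 + 40) + 270)/270 - 5124 = (50 + 270)/270 - 5124 = (1/270)*320 - 5124 = 32/27 - 5124 = -138316/27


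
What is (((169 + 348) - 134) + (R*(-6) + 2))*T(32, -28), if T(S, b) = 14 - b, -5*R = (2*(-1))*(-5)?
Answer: 16674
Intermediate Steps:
R = -2 (R = -2*(-1)*(-5)/5 = -(-2)*(-5)/5 = -⅕*10 = -2)
(((169 + 348) - 134) + (R*(-6) + 2))*T(32, -28) = (((169 + 348) - 134) + (-2*(-6) + 2))*(14 - 1*(-28)) = ((517 - 134) + (12 + 2))*(14 + 28) = (383 + 14)*42 = 397*42 = 16674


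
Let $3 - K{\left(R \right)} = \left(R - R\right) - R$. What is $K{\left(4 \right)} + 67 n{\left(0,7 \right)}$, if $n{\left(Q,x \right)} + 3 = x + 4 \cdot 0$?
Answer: $275$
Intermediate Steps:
$K{\left(R \right)} = 3 + R$ ($K{\left(R \right)} = 3 - \left(\left(R - R\right) - R\right) = 3 - \left(0 - R\right) = 3 - - R = 3 + R$)
$n{\left(Q,x \right)} = -3 + x$ ($n{\left(Q,x \right)} = -3 + \left(x + 4 \cdot 0\right) = -3 + \left(x + 0\right) = -3 + x$)
$K{\left(4 \right)} + 67 n{\left(0,7 \right)} = \left(3 + 4\right) + 67 \left(-3 + 7\right) = 7 + 67 \cdot 4 = 7 + 268 = 275$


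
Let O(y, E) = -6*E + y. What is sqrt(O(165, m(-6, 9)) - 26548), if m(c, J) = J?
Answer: I*sqrt(26437) ≈ 162.59*I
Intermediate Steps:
O(y, E) = y - 6*E
sqrt(O(165, m(-6, 9)) - 26548) = sqrt((165 - 6*9) - 26548) = sqrt((165 - 54) - 26548) = sqrt(111 - 26548) = sqrt(-26437) = I*sqrt(26437)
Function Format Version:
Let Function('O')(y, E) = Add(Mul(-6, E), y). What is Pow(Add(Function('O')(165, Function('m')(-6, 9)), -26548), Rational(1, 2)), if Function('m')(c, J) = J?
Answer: Mul(I, Pow(26437, Rational(1, 2))) ≈ Mul(162.59, I)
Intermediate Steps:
Function('O')(y, E) = Add(y, Mul(-6, E))
Pow(Add(Function('O')(165, Function('m')(-6, 9)), -26548), Rational(1, 2)) = Pow(Add(Add(165, Mul(-6, 9)), -26548), Rational(1, 2)) = Pow(Add(Add(165, -54), -26548), Rational(1, 2)) = Pow(Add(111, -26548), Rational(1, 2)) = Pow(-26437, Rational(1, 2)) = Mul(I, Pow(26437, Rational(1, 2)))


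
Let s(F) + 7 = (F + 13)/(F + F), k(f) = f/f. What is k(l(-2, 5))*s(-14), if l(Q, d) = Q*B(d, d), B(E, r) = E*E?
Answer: -195/28 ≈ -6.9643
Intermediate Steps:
B(E, r) = E²
l(Q, d) = Q*d²
k(f) = 1
s(F) = -7 + (13 + F)/(2*F) (s(F) = -7 + (F + 13)/(F + F) = -7 + (13 + F)/((2*F)) = -7 + (13 + F)*(1/(2*F)) = -7 + (13 + F)/(2*F))
k(l(-2, 5))*s(-14) = 1*((13/2)*(1 - 1*(-14))/(-14)) = 1*((13/2)*(-1/14)*(1 + 14)) = 1*((13/2)*(-1/14)*15) = 1*(-195/28) = -195/28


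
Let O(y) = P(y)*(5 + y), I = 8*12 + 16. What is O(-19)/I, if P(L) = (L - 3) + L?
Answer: 41/8 ≈ 5.1250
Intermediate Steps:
P(L) = -3 + 2*L (P(L) = (-3 + L) + L = -3 + 2*L)
I = 112 (I = 96 + 16 = 112)
O(y) = (-3 + 2*y)*(5 + y)
O(-19)/I = ((-3 + 2*(-19))*(5 - 19))/112 = ((-3 - 38)*(-14))*(1/112) = -41*(-14)*(1/112) = 574*(1/112) = 41/8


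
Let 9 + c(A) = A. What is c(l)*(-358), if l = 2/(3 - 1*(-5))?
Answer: 6265/2 ≈ 3132.5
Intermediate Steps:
l = 1/4 (l = 2/(3 + 5) = 2/8 = 2*(1/8) = 1/4 ≈ 0.25000)
c(A) = -9 + A
c(l)*(-358) = (-9 + 1/4)*(-358) = -35/4*(-358) = 6265/2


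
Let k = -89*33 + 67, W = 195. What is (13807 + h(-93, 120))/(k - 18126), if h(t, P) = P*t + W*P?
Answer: -26047/20996 ≈ -1.2406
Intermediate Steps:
k = -2870 (k = -2937 + 67 = -2870)
h(t, P) = 195*P + P*t (h(t, P) = P*t + 195*P = 195*P + P*t)
(13807 + h(-93, 120))/(k - 18126) = (13807 + 120*(195 - 93))/(-2870 - 18126) = (13807 + 120*102)/(-20996) = (13807 + 12240)*(-1/20996) = 26047*(-1/20996) = -26047/20996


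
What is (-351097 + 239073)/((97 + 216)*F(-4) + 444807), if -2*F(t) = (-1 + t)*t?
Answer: -112024/441677 ≈ -0.25363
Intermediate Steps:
F(t) = -t*(-1 + t)/2 (F(t) = -(-1 + t)*t/2 = -t*(-1 + t)/2)
(-351097 + 239073)/((97 + 216)*F(-4) + 444807) = (-351097 + 239073)/((97 + 216)*((½)*(-4)*(1 - 1*(-4))) + 444807) = -112024/(313*((½)*(-4)*(1 + 4)) + 444807) = -112024/(313*((½)*(-4)*5) + 444807) = -112024/(313*(-10) + 444807) = -112024/(-3130 + 444807) = -112024/441677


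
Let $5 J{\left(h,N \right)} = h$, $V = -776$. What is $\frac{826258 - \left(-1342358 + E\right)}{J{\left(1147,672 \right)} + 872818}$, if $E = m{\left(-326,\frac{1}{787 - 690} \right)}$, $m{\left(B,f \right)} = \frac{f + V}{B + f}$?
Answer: $\frac{342868656325}{138033159177} \approx 2.484$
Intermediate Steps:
$J{\left(h,N \right)} = \frac{h}{5}$
$m{\left(B,f \right)} = \frac{-776 + f}{B + f}$ ($m{\left(B,f \right)} = \frac{f - 776}{B + f} = \frac{-776 + f}{B + f}$)
$E = \frac{75271}{31621}$ ($E = \frac{-776 + \frac{1}{787 - 690}}{-326 + \frac{1}{787 - 690}} = \frac{-776 + \frac{1}{97}}{-326 + \frac{1}{97}} = \frac{1}{- \frac{31621}{97}} \left(- \frac{75271}{97}\right) = \left(- \frac{97}{31621}\right) \left(- \frac{75271}{97}\right) = \frac{75271}{31621} \approx 2.3804$)
$\frac{826258 - \left(-1342358 + E\right)}{J{\left(1147,672 \right)} + 872818} = \frac{826258 + \left(1342358 - \frac{75271}{31621}\right)}{\frac{1}{5} \cdot 1147 + 872818} = \frac{826258 + \left(1342358 - \frac{75271}{31621}\right)}{\frac{1147}{5} + 872818} = \frac{826258 + \frac{42446627047}{31621}}{\frac{4365237}{5}} = \frac{68573731265}{31621} \cdot \frac{5}{4365237} = \frac{342868656325}{138033159177}$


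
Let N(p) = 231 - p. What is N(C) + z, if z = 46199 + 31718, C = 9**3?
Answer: 77419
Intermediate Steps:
C = 729
z = 77917
N(C) + z = (231 - 1*729) + 77917 = (231 - 729) + 77917 = -498 + 77917 = 77419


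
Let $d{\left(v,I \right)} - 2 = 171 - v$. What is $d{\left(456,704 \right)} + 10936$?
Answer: $10653$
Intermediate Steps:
$d{\left(v,I \right)} = 173 - v$ ($d{\left(v,I \right)} = 2 - \left(-171 + v\right) = 173 - v$)
$d{\left(456,704 \right)} + 10936 = \left(173 - 456\right) + 10936 = -283 + 10936 = 10653$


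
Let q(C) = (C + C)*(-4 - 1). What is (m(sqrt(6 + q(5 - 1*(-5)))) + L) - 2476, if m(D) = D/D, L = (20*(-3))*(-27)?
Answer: -855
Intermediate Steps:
q(C) = -10*C (q(C) = (2*C)*(-5) = -10*C)
L = 1620 (L = -60*(-27) = 1620)
m(D) = 1
(m(sqrt(6 + q(5 - 1*(-5)))) + L) - 2476 = (1 + 1620) - 2476 = 1621 - 2476 = -855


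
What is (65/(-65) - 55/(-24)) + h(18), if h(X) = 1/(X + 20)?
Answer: 601/456 ≈ 1.3180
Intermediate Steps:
h(X) = 1/(20 + X)
(65/(-65) - 55/(-24)) + h(18) = (65/(-65) - 55/(-24)) + 1/(20 + 18) = (65*(-1/65) - 55*(-1/24)) + 1/38 = (-1 + 55/24) + 1/38 = 31/24 + 1/38 = 601/456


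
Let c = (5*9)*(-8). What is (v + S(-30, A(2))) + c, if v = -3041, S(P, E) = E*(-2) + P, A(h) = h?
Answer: -3435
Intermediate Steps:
S(P, E) = P - 2*E (S(P, E) = -2*E + P = P - 2*E)
c = -360 (c = 45*(-8) = -360)
(v + S(-30, A(2))) + c = (-3041 + (-30 - 2*2)) - 360 = (-3041 + (-30 - 4)) - 360 = (-3041 - 34) - 360 = -3075 - 360 = -3435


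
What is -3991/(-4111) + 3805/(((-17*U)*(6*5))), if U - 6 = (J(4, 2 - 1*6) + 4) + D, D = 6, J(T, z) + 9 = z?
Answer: -1907225/1257966 ≈ -1.5161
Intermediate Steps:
J(T, z) = -9 + z
U = 3 (U = 6 + (((-9 + (2 - 1*6)) + 4) + 6) = 6 + (((-9 + (2 - 6)) + 4) + 6) = 6 + (((-9 - 4) + 4) + 6) = 6 + ((-13 + 4) + 6) = 6 + (-9 + 6) = 6 - 3 = 3)
-3991/(-4111) + 3805/(((-17*U)*(6*5))) = -3991/(-4111) + 3805/(((-17*3)*(6*5))) = -3991*(-1/4111) + 3805/((-51*30)) = 3991/4111 + 3805/(-1530) = 3991/4111 + 3805*(-1/1530) = 3991/4111 - 761/306 = -1907225/1257966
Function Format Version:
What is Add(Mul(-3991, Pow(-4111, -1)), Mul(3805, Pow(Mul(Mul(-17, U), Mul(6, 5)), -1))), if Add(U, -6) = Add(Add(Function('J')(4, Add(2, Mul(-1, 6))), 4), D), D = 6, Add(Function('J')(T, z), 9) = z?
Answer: Rational(-1907225, 1257966) ≈ -1.5161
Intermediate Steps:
Function('J')(T, z) = Add(-9, z)
U = 3 (U = Add(6, Add(Add(Add(-9, Add(2, Mul(-1, 6))), 4), 6)) = Add(6, Add(Add(Add(-9, Add(2, -6)), 4), 6)) = Add(6, Add(Add(Add(-9, -4), 4), 6)) = Add(6, Add(Add(-13, 4), 6)) = Add(6, Add(-9, 6)) = Add(6, -3) = 3)
Add(Mul(-3991, Pow(-4111, -1)), Mul(3805, Pow(Mul(Mul(-17, U), Mul(6, 5)), -1))) = Add(Mul(-3991, Pow(-4111, -1)), Mul(3805, Pow(Mul(Mul(-17, 3), Mul(6, 5)), -1))) = Add(Mul(-3991, Rational(-1, 4111)), Mul(3805, Pow(Mul(-51, 30), -1))) = Add(Rational(3991, 4111), Mul(3805, Pow(-1530, -1))) = Add(Rational(3991, 4111), Mul(3805, Rational(-1, 1530))) = Add(Rational(3991, 4111), Rational(-761, 306)) = Rational(-1907225, 1257966)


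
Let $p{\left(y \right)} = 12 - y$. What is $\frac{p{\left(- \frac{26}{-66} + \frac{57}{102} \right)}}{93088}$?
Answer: $\frac{12395}{104444736} \approx 0.00011868$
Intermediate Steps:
$\frac{p{\left(- \frac{26}{-66} + \frac{57}{102} \right)}}{93088} = \frac{12 - \left(- \frac{26}{-66} + \frac{57}{102}\right)}{93088} = \left(12 - \left(\left(-26\right) \left(- \frac{1}{66}\right) + 57 \cdot \frac{1}{102}\right)\right) \frac{1}{93088} = \left(12 - \left(\frac{13}{33} + \frac{19}{34}\right)\right) \frac{1}{93088} = \left(12 - \frac{1069}{1122}\right) \frac{1}{93088} = \frac{12395}{1122} \cdot \frac{1}{93088} = \frac{12395}{104444736}$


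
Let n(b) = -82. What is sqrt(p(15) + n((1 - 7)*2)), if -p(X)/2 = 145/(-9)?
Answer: 8*I*sqrt(7)/3 ≈ 7.0553*I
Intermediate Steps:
p(X) = 290/9 (p(X) = -290/(-9) = -290*(-1)/9 = -2*(-145/9) = 290/9)
sqrt(p(15) + n((1 - 7)*2)) = sqrt(290/9 - 82) = sqrt(-448/9) = 8*I*sqrt(7)/3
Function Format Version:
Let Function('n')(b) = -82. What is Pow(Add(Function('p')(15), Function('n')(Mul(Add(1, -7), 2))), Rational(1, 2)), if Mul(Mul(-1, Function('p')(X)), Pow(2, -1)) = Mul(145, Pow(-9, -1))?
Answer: Mul(Rational(8, 3), I, Pow(7, Rational(1, 2))) ≈ Mul(7.0553, I)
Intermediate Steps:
Function('p')(X) = Rational(290, 9) (Function('p')(X) = Mul(-2, Mul(145, Pow(-9, -1))) = Mul(-2, Mul(145, Rational(-1, 9))) = Mul(-2, Rational(-145, 9)) = Rational(290, 9))
Pow(Add(Function('p')(15), Function('n')(Mul(Add(1, -7), 2))), Rational(1, 2)) = Pow(Add(Rational(290, 9), -82), Rational(1, 2)) = Pow(Rational(-448, 9), Rational(1, 2)) = Mul(Rational(8, 3), I, Pow(7, Rational(1, 2)))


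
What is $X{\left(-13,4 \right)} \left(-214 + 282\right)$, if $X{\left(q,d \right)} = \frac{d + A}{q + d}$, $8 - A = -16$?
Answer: $- \frac{1904}{9} \approx -211.56$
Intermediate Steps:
$A = 24$ ($A = 8 - -16 = 8 + 16 = 24$)
$X{\left(q,d \right)} = \frac{24 + d}{d + q}$ ($X{\left(q,d \right)} = \frac{d + 24}{q + d} = \frac{24 + d}{d + q}$)
$X{\left(-13,4 \right)} \left(-214 + 282\right) = \frac{24 + 4}{4 - 13} \left(-214 + 282\right) = \frac{1}{-9} \cdot 28 \cdot 68 = \left(- \frac{1}{9}\right) 28 \cdot 68 = \left(- \frac{28}{9}\right) 68 = - \frac{1904}{9}$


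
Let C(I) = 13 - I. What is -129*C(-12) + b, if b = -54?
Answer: -3279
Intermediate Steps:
-129*C(-12) + b = -129*(13 - 1*(-12)) - 54 = -129*(13 + 12) - 54 = -129*25 - 54 = -3225 - 54 = -3279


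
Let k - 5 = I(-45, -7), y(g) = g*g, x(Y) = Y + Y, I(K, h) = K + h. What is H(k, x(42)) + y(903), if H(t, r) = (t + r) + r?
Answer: 815530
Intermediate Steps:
x(Y) = 2*Y
y(g) = g²
k = -47 (k = 5 + (-45 - 7) = 5 - 52 = -47)
H(t, r) = t + 2*r (H(t, r) = (r + t) + r = t + 2*r)
H(k, x(42)) + y(903) = (-47 + 2*(2*42)) + 903² = (-47 + 2*84) + 815409 = (-47 + 168) + 815409 = 121 + 815409 = 815530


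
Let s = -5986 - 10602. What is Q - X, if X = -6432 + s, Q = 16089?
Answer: 39109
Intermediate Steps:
s = -16588
X = -23020 (X = -6432 - 16588 = -23020)
Q - X = 16089 - 1*(-23020) = 16089 + 23020 = 39109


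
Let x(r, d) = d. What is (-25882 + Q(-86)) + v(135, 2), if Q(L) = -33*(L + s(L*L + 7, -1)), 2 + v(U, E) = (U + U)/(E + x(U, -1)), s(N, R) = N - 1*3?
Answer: -266976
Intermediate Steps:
s(N, R) = -3 + N (s(N, R) = N - 3 = -3 + N)
v(U, E) = -2 + 2*U/(-1 + E) (v(U, E) = -2 + (U + U)/(E - 1) = -2 + (2*U)/(-1 + E) = -2 + 2*U/(-1 + E))
Q(L) = -132 - 33*L - 33*L**2 (Q(L) = -33*(L + (-3 + (L*L + 7))) = -33*(L + (-3 + (L**2 + 7))) = -33*(L + (-3 + (7 + L**2))) = -33*(L + (4 + L**2)) = -33*(4 + L + L**2) = -132 - 33*L - 33*L**2)
(-25882 + Q(-86)) + v(135, 2) = (-25882 + (-132 - 33*(-86) - 33*(-86)**2)) + 2*(1 + 135 - 1*2)/(-1 + 2) = (-25882 + (-132 + 2838 - 33*7396)) + 2*(1 + 135 - 2)/1 = (-25882 + (-132 + 2838 - 244068)) + 2*1*134 = (-25882 - 241362) + 268 = -267244 + 268 = -266976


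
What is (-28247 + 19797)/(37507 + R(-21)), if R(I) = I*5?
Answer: -4225/18701 ≈ -0.22592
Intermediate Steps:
R(I) = 5*I
(-28247 + 19797)/(37507 + R(-21)) = (-28247 + 19797)/(37507 + 5*(-21)) = -8450/(37507 - 105) = -8450/37402 = -8450*1/37402 = -4225/18701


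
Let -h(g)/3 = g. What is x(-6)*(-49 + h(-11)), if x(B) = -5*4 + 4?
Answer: 256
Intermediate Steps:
h(g) = -3*g
x(B) = -16 (x(B) = -20 + 4 = -16)
x(-6)*(-49 + h(-11)) = -16*(-49 - 3*(-11)) = -16*(-49 + 33) = -16*(-16) = 256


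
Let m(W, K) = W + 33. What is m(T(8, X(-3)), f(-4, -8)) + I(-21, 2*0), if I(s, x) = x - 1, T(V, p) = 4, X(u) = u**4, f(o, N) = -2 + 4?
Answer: 36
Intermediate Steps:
f(o, N) = 2
m(W, K) = 33 + W
I(s, x) = -1 + x
m(T(8, X(-3)), f(-4, -8)) + I(-21, 2*0) = (33 + 4) + (-1 + 2*0) = 37 + (-1 + 0) = 37 - 1 = 36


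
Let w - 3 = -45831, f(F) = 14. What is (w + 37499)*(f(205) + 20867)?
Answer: -173917849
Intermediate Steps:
w = -45828 (w = 3 - 45831 = -45828)
(w + 37499)*(f(205) + 20867) = (-45828 + 37499)*(14 + 20867) = -8329*20881 = -173917849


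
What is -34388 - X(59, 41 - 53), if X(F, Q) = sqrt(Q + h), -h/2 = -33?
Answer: -34388 - 3*sqrt(6) ≈ -34395.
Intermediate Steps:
h = 66 (h = -2*(-33) = 66)
X(F, Q) = sqrt(66 + Q) (X(F, Q) = sqrt(Q + 66) = sqrt(66 + Q))
-34388 - X(59, 41 - 53) = -34388 - sqrt(66 + (41 - 53)) = -34388 - sqrt(66 - 12) = -34388 - sqrt(54) = -34388 - 3*sqrt(6)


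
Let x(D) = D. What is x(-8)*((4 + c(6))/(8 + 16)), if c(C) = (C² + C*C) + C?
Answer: -82/3 ≈ -27.333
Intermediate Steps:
c(C) = C + 2*C² (c(C) = (C² + C²) + C = 2*C² + C = C + 2*C²)
x(-8)*((4 + c(6))/(8 + 16)) = -8*(4 + 6*(1 + 2*6))/(8 + 16) = -8*(4 + 6*(1 + 12))/24 = -8*(4 + 6*13)/24 = -8*(4 + 78)/24 = -656/24 = -8*41/12 = -82/3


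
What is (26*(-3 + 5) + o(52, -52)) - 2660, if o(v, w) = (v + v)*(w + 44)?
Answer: -3440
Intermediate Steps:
o(v, w) = 2*v*(44 + w) (o(v, w) = (2*v)*(44 + w) = 2*v*(44 + w))
(26*(-3 + 5) + o(52, -52)) - 2660 = (26*(-3 + 5) + 2*52*(44 - 52)) - 2660 = (26*2 + 2*52*(-8)) - 2660 = (52 - 832) - 2660 = -780 - 2660 = -3440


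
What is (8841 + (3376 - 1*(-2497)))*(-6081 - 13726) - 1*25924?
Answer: -291466122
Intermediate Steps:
(8841 + (3376 - 1*(-2497)))*(-6081 - 13726) - 1*25924 = (8841 + (3376 + 2497))*(-19807) - 25924 = (8841 + 5873)*(-19807) - 25924 = 14714*(-19807) - 25924 = -291440198 - 25924 = -291466122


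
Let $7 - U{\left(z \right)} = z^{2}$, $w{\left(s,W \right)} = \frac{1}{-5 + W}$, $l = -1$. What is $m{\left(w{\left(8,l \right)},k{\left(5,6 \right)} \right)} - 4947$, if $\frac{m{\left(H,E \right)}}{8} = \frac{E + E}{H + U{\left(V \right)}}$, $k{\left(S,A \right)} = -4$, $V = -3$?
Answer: $- \frac{63927}{13} \approx -4917.5$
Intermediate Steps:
$U{\left(z \right)} = 7 - z^{2}$
$m{\left(H,E \right)} = \frac{16 E}{-2 + H}$ ($m{\left(H,E \right)} = 8 \frac{E + E}{H + \left(7 - \left(-3\right)^{2}\right)} = 8 \frac{2 E}{H + \left(7 - 9\right)} = 8 \frac{2 E}{H - 2} = 8 \frac{2 E}{-2 + H} = \frac{16 E}{-2 + H}$)
$m{\left(w{\left(8,l \right)},k{\left(5,6 \right)} \right)} - 4947 = 16 \left(-4\right) \frac{1}{-2 + \frac{1}{-5 - 1}} - 4947 = 16 \left(-4\right) \frac{1}{-2 + \frac{1}{-6}} - 4947 = 16 \left(-4\right) \frac{1}{-2 - \frac{1}{6}} - 4947 = 16 \left(-4\right) \frac{1}{- \frac{13}{6}} - 4947 = 16 \left(-4\right) \left(- \frac{6}{13}\right) - 4947 = \frac{384}{13} - 4947 = - \frac{63927}{13}$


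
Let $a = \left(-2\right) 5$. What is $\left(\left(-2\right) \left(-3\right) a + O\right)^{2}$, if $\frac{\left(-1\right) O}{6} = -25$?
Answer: $8100$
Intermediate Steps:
$O = 150$ ($O = \left(-6\right) \left(-25\right) = 150$)
$a = -10$
$\left(\left(-2\right) \left(-3\right) a + O\right)^{2} = \left(\left(-2\right) \left(-3\right) \left(-10\right) + 150\right)^{2} = \left(6 \left(-10\right) + 150\right)^{2} = \left(-60 + 150\right)^{2} = 90^{2} = 8100$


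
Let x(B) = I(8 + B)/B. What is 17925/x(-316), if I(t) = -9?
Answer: 1888100/3 ≈ 6.2937e+5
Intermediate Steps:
x(B) = -9/B
17925/x(-316) = 17925/((-9/(-316))) = 17925/((-9*(-1/316))) = 17925/(9/316) = 17925*(316/9) = 1888100/3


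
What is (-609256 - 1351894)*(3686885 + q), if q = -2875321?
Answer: -1591598738600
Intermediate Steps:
(-609256 - 1351894)*(3686885 + q) = (-609256 - 1351894)*(3686885 - 2875321) = -1961150*811564 = -1591598738600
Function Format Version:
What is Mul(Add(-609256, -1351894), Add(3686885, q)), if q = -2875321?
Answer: -1591598738600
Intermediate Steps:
Mul(Add(-609256, -1351894), Add(3686885, q)) = Mul(Add(-609256, -1351894), Add(3686885, -2875321)) = Mul(-1961150, 811564) = -1591598738600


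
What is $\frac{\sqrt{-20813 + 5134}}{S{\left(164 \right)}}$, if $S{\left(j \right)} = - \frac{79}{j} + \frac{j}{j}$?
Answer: $\frac{164 i \sqrt{15679}}{85} \approx 241.59 i$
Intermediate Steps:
$S{\left(j \right)} = 1 - \frac{79}{j}$ ($S{\left(j \right)} = - \frac{79}{j} + 1 = 1 - \frac{79}{j}$)
$\frac{\sqrt{-20813 + 5134}}{S{\left(164 \right)}} = \frac{\sqrt{-20813 + 5134}}{\frac{1}{164} \left(-79 + 164\right)} = \frac{\sqrt{-15679}}{\frac{1}{164} \cdot 85} = \frac{i \sqrt{15679}}{\frac{85}{164}} = i \sqrt{15679} \cdot \frac{164}{85} = \frac{164 i \sqrt{15679}}{85}$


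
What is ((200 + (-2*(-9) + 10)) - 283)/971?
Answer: -55/971 ≈ -0.056643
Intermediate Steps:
((200 + (-2*(-9) + 10)) - 283)/971 = ((200 + (18 + 10)) - 283)*(1/971) = ((200 + 28) - 283)*(1/971) = (228 - 283)*(1/971) = -55*1/971 = -55/971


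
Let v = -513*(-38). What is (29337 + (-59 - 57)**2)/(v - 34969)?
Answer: -42793/15475 ≈ -2.7653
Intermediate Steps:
v = 19494
(29337 + (-59 - 57)**2)/(v - 34969) = (29337 + (-59 - 57)**2)/(19494 - 34969) = (29337 + (-116)**2)/(-15475) = (29337 + 13456)*(-1/15475) = 42793*(-1/15475) = -42793/15475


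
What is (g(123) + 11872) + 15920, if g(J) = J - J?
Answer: 27792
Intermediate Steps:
g(J) = 0
(g(123) + 11872) + 15920 = (0 + 11872) + 15920 = 11872 + 15920 = 27792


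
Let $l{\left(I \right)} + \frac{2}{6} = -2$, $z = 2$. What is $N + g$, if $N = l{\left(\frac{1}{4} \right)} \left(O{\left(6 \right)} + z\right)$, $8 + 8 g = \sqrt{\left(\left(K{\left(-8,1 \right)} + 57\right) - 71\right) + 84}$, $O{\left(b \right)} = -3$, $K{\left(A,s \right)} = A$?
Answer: $\frac{4}{3} + \frac{\sqrt{62}}{8} \approx 2.3176$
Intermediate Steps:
$l{\left(I \right)} = - \frac{7}{3}$ ($l{\left(I \right)} = - \frac{1}{3} - 2 = - \frac{7}{3}$)
$g = -1 + \frac{\sqrt{62}}{8}$ ($g = -1 + \frac{\sqrt{\left(\left(-8 + 57\right) - 71\right) + 84}}{8} = -1 + \frac{\sqrt{\left(49 - 71\right) + 84}}{8} = -1 + \frac{\sqrt{-22 + 84}}{8} = -1 + \frac{\sqrt{62}}{8} \approx -0.015749$)
$N = \frac{7}{3}$ ($N = - \frac{7 \left(-3 + 2\right)}{3} = \left(- \frac{7}{3}\right) \left(-1\right) = \frac{7}{3} \approx 2.3333$)
$N + g = \frac{7}{3} - \left(1 - \frac{\sqrt{62}}{8}\right) = \frac{4}{3} + \frac{\sqrt{62}}{8}$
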